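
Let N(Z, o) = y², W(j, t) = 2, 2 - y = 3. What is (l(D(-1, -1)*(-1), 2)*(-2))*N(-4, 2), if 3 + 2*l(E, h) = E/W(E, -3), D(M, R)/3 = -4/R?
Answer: 9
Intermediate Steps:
y = -1 (y = 2 - 1*3 = 2 - 3 = -1)
N(Z, o) = 1 (N(Z, o) = (-1)² = 1)
D(M, R) = -12/R (D(M, R) = 3*(-4/R) = -12/R)
l(E, h) = -3/2 + E/4 (l(E, h) = -3/2 + (E/2)/2 = -3/2 + E/4)
(l(D(-1, -1)*(-1), 2)*(-2))*N(-4, 2) = ((-3/2 + (-12/(-1)*(-1))/4)*(-2))*1 = ((-3/2 + (-12*(-1)*(-1))/4)*(-2))*1 = ((-3/2 + (12*(-1))/4)*(-2))*1 = ((-3/2 + (¼)*(-12))*(-2))*1 = ((-3/2 - 3)*(-2))*1 = -9/2*(-2)*1 = 9*1 = 9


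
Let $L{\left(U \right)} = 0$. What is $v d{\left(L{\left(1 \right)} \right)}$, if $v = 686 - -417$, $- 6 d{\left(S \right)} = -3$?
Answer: $\frac{1103}{2} \approx 551.5$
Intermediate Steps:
$d{\left(S \right)} = \frac{1}{2}$ ($d{\left(S \right)} = \left(- \frac{1}{6}\right) \left(-3\right) = \frac{1}{2}$)
$v = 1103$ ($v = 686 + 417 = 1103$)
$v d{\left(L{\left(1 \right)} \right)} = 1103 \cdot \frac{1}{2} = \frac{1103}{2}$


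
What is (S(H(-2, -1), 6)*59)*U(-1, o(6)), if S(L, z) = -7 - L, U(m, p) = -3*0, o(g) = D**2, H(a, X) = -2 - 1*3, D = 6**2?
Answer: 0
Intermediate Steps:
D = 36
H(a, X) = -5 (H(a, X) = -2 - 3 = -5)
o(g) = 1296 (o(g) = 36**2 = 1296)
U(m, p) = 0
(S(H(-2, -1), 6)*59)*U(-1, o(6)) = ((-7 - 1*(-5))*59)*0 = ((-7 + 5)*59)*0 = -2*59*0 = -118*0 = 0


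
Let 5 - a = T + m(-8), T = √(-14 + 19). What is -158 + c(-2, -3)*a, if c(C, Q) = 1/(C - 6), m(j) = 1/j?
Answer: -10153/64 + √5/8 ≈ -158.36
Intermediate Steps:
T = √5 ≈ 2.2361
a = 41/8 - √5 (a = 5 - (√5 + 1/(-8)) = 5 - (√5 - ⅛) = 5 - (-⅛ + √5) = 5 + (⅛ - √5) = 41/8 - √5 ≈ 2.8889)
c(C, Q) = 1/(-6 + C)
-158 + c(-2, -3)*a = -158 + (41/8 - √5)/(-6 - 2) = -158 + (41/8 - √5)/(-8) = -158 - (41/8 - √5)/8 = -158 + (-41/64 + √5/8) = -10153/64 + √5/8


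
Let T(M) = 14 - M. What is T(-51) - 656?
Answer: -591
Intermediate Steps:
T(-51) - 656 = (14 - 1*(-51)) - 656 = (14 + 51) - 656 = 65 - 656 = -591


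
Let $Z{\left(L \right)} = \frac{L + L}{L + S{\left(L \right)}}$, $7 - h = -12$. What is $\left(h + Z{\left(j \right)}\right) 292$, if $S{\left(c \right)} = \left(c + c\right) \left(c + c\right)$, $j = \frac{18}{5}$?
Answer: $\frac{430116}{77} \approx 5585.9$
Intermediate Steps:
$h = 19$ ($h = 7 - -12 = 7 + 12 = 19$)
$j = \frac{18}{5}$ ($j = 18 \cdot \frac{1}{5} = \frac{18}{5} \approx 3.6$)
$S{\left(c \right)} = 4 c^{2}$ ($S{\left(c \right)} = 2 c 2 c = 4 c^{2}$)
$Z{\left(L \right)} = \frac{2 L}{L + 4 L^{2}}$ ($Z{\left(L \right)} = \frac{L + L}{L + 4 L^{2}} = \frac{2 L}{L + 4 L^{2}}$)
$\left(h + Z{\left(j \right)}\right) 292 = \left(19 + \frac{2}{1 + 4 \cdot \frac{18}{5}}\right) 292 = \left(19 + \frac{2}{1 + \frac{72}{5}}\right) 292 = \left(19 + \frac{2}{\frac{77}{5}}\right) 292 = \left(19 + 2 \cdot \frac{5}{77}\right) 292 = \left(19 + \frac{10}{77}\right) 292 = \frac{1473}{77} \cdot 292 = \frac{430116}{77}$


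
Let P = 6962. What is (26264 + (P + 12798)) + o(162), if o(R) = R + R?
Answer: 46348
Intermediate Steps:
o(R) = 2*R
(26264 + (P + 12798)) + o(162) = (26264 + (6962 + 12798)) + 2*162 = (26264 + 19760) + 324 = 46024 + 324 = 46348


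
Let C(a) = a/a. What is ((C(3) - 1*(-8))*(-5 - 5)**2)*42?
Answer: 37800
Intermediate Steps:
C(a) = 1
((C(3) - 1*(-8))*(-5 - 5)**2)*42 = ((1 - 1*(-8))*(-5 - 5)**2)*42 = ((1 + 8)*(-10)**2)*42 = (9*100)*42 = 900*42 = 37800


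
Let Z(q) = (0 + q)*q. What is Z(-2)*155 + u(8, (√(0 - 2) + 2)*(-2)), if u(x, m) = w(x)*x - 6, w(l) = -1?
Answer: 606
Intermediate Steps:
Z(q) = q² (Z(q) = q*q = q²)
u(x, m) = -6 - x (u(x, m) = -x - 6 = -6 - x)
Z(-2)*155 + u(8, (√(0 - 2) + 2)*(-2)) = (-2)²*155 + (-6 - 1*8) = 4*155 + (-6 - 8) = 620 - 14 = 606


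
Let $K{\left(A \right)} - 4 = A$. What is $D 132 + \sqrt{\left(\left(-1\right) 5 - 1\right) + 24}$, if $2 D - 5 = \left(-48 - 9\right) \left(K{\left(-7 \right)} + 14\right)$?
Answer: $-41052 + 3 \sqrt{2} \approx -41048.0$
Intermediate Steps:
$K{\left(A \right)} = 4 + A$
$D = -311$ ($D = \frac{5}{2} + \frac{\left(-48 - 9\right) \left(\left(4 - 7\right) + 14\right)}{2} = \frac{5}{2} + \frac{\left(-57\right) \left(-3 + 14\right)}{2} = \frac{5}{2} + \frac{\left(-57\right) 11}{2} = \frac{5}{2} + \frac{1}{2} \left(-627\right) = \frac{5}{2} - \frac{627}{2} = -311$)
$D 132 + \sqrt{\left(\left(-1\right) 5 - 1\right) + 24} = \left(-311\right) 132 + \sqrt{\left(\left(-1\right) 5 - 1\right) + 24} = -41052 + \sqrt{\left(-5 - 1\right) + 24} = -41052 + \sqrt{-6 + 24} = -41052 + \sqrt{18} = -41052 + 3 \sqrt{2}$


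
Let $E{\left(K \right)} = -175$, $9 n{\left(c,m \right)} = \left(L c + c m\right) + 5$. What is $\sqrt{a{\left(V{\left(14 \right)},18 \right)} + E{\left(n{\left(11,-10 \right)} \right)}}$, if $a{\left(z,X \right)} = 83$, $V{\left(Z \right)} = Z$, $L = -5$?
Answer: $2 i \sqrt{23} \approx 9.5917 i$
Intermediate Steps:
$n{\left(c,m \right)} = \frac{5}{9} - \frac{5 c}{9} + \frac{c m}{9}$ ($n{\left(c,m \right)} = \frac{\left(- 5 c + c m\right) + 5}{9} = \frac{5 - 5 c + c m}{9} = \frac{5}{9} - \frac{5 c}{9} + \frac{c m}{9}$)
$\sqrt{a{\left(V{\left(14 \right)},18 \right)} + E{\left(n{\left(11,-10 \right)} \right)}} = \sqrt{83 - 175} = \sqrt{-92} = 2 i \sqrt{23}$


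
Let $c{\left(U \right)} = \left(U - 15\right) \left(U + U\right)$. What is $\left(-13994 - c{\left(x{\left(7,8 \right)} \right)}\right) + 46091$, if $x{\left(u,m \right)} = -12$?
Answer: $31449$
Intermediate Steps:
$c{\left(U \right)} = 2 U \left(-15 + U\right)$ ($c{\left(U \right)} = \left(-15 + U\right) 2 U = 2 U \left(-15 + U\right)$)
$\left(-13994 - c{\left(x{\left(7,8 \right)} \right)}\right) + 46091 = \left(-13994 - 2 \left(-12\right) \left(-15 - 12\right)\right) + 46091 = \left(-13994 - 2 \left(-12\right) \left(-27\right)\right) + 46091 = \left(-13994 - 648\right) + 46091 = -14642 + 46091 = 31449$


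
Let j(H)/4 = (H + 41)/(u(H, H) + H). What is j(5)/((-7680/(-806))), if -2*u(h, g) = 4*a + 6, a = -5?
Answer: 9269/5760 ≈ 1.6092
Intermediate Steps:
u(h, g) = 7 (u(h, g) = -(4*(-5) + 6)/2 = -(-20 + 6)/2 = -1/2*(-14) = 7)
j(H) = 4*(41 + H)/(7 + H) (j(H) = 4*((H + 41)/(7 + H)) = 4*((41 + H)/(7 + H)) = 4*(41 + H)/(7 + H))
j(5)/((-7680/(-806))) = (4*(41 + 5)/(7 + 5))/((-7680/(-806))) = (4*46/12)/((-7680*(-1/806))) = (4*(1/12)*46)/(3840/403) = (46/3)*(403/3840) = 9269/5760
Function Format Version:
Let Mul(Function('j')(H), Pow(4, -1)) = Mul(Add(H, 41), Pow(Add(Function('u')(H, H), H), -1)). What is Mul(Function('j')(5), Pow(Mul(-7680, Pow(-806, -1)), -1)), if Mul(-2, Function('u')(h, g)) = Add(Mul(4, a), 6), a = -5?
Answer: Rational(9269, 5760) ≈ 1.6092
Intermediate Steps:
Function('u')(h, g) = 7 (Function('u')(h, g) = Mul(Rational(-1, 2), Add(Mul(4, -5), 6)) = Mul(Rational(-1, 2), Add(-20, 6)) = Mul(Rational(-1, 2), -14) = 7)
Function('j')(H) = Mul(4, Pow(Add(7, H), -1), Add(41, H)) (Function('j')(H) = Mul(4, Mul(Add(H, 41), Pow(Add(7, H), -1))) = Mul(4, Mul(Add(41, H), Pow(Add(7, H), -1))) = Mul(4, Mul(Pow(Add(7, H), -1), Add(41, H))) = Mul(4, Pow(Add(7, H), -1), Add(41, H)))
Mul(Function('j')(5), Pow(Mul(-7680, Pow(-806, -1)), -1)) = Mul(Mul(4, Pow(Add(7, 5), -1), Add(41, 5)), Pow(Mul(-7680, Pow(-806, -1)), -1)) = Mul(Mul(4, Pow(12, -1), 46), Pow(Mul(-7680, Rational(-1, 806)), -1)) = Mul(Mul(4, Rational(1, 12), 46), Pow(Rational(3840, 403), -1)) = Mul(Rational(46, 3), Rational(403, 3840)) = Rational(9269, 5760)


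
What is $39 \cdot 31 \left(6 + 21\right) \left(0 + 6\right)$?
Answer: $195858$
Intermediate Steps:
$39 \cdot 31 \left(6 + 21\right) \left(0 + 6\right) = 1209 \cdot 27 \cdot 6 = 1209 \cdot 162 = 195858$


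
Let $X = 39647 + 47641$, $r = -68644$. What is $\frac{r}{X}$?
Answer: $- \frac{17161}{21822} \approx -0.78641$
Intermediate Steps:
$X = 87288$
$\frac{r}{X} = - \frac{68644}{87288} = \left(-68644\right) \frac{1}{87288} = - \frac{17161}{21822}$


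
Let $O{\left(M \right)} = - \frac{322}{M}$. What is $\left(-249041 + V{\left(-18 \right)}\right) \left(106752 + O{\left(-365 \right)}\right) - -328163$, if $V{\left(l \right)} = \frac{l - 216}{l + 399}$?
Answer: $- \frac{246474930125741}{9271} \approx -2.6586 \cdot 10^{10}$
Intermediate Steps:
$V{\left(l \right)} = \frac{-216 + l}{399 + l}$
$\left(-249041 + V{\left(-18 \right)}\right) \left(106752 + O{\left(-365 \right)}\right) - -328163 = \left(-249041 + \frac{-216 - 18}{399 - 18}\right) \left(106752 - \frac{322}{-365}\right) - -328163 = \left(-249041 + \frac{1}{381} \left(-234\right)\right) \left(106752 - - \frac{322}{365}\right) + 328163 = \left(-249041 + \frac{1}{381} \left(-234\right)\right) \left(106752 + \frac{322}{365}\right) + 328163 = \left(-249041 - \frac{78}{127}\right) \frac{38964802}{365} + 328163 = \left(- \frac{31628285}{127}\right) \frac{38964802}{365} + 328163 = - \frac{246477972524914}{9271} + 328163 = - \frac{246474930125741}{9271}$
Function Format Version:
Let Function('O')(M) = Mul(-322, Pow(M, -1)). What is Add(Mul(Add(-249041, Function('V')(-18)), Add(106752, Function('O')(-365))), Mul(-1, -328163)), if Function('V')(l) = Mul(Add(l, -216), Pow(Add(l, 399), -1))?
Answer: Rational(-246474930125741, 9271) ≈ -2.6586e+10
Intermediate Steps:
Function('V')(l) = Mul(Pow(Add(399, l), -1), Add(-216, l)) (Function('V')(l) = Mul(Add(-216, l), Pow(Add(399, l), -1)) = Mul(Pow(Add(399, l), -1), Add(-216, l)))
Add(Mul(Add(-249041, Function('V')(-18)), Add(106752, Function('O')(-365))), Mul(-1, -328163)) = Add(Mul(Add(-249041, Mul(Pow(Add(399, -18), -1), Add(-216, -18))), Add(106752, Mul(-322, Pow(-365, -1)))), Mul(-1, -328163)) = Add(Mul(Add(-249041, Mul(Pow(381, -1), -234)), Add(106752, Mul(-322, Rational(-1, 365)))), 328163) = Add(Mul(Add(-249041, Mul(Rational(1, 381), -234)), Add(106752, Rational(322, 365))), 328163) = Add(Mul(Add(-249041, Rational(-78, 127)), Rational(38964802, 365)), 328163) = Add(Mul(Rational(-31628285, 127), Rational(38964802, 365)), 328163) = Add(Rational(-246477972524914, 9271), 328163) = Rational(-246474930125741, 9271)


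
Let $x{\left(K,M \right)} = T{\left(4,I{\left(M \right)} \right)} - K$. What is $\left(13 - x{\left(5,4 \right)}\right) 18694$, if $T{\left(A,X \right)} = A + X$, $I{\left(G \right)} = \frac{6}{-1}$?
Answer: $373880$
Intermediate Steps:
$I{\left(G \right)} = -6$ ($I{\left(G \right)} = 6 \left(-1\right) = -6$)
$x{\left(K,M \right)} = -2 - K$ ($x{\left(K,M \right)} = \left(4 - 6\right) - K = -2 - K$)
$\left(13 - x{\left(5,4 \right)}\right) 18694 = \left(13 - \left(-2 - 5\right)\right) 18694 = \left(13 - -7\right) 18694 = \left(13 + 7\right) 18694 = 20 \cdot 18694 = 373880$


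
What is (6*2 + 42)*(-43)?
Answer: -2322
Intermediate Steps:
(6*2 + 42)*(-43) = (12 + 42)*(-43) = 54*(-43) = -2322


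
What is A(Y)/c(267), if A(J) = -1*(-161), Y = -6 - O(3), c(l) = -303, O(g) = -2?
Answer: -161/303 ≈ -0.53135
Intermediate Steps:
Y = -4 (Y = -6 - 1*(-2) = -6 + 2 = -4)
A(J) = 161
A(Y)/c(267) = 161/(-303) = 161*(-1/303) = -161/303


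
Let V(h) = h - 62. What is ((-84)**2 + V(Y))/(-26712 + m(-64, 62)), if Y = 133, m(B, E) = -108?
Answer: -7127/26820 ≈ -0.26573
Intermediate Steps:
V(h) = -62 + h
((-84)**2 + V(Y))/(-26712 + m(-64, 62)) = ((-84)**2 + (-62 + 133))/(-26712 - 108) = (7056 + 71)/(-26820) = 7127*(-1/26820) = -7127/26820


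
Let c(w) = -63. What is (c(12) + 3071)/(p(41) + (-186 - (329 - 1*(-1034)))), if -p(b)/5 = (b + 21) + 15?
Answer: -1504/967 ≈ -1.5553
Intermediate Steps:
p(b) = -180 - 5*b (p(b) = -5*((b + 21) + 15) = -5*((21 + b) + 15) = -5*(36 + b) = -180 - 5*b)
(c(12) + 3071)/(p(41) + (-186 - (329 - 1*(-1034)))) = (-63 + 3071)/((-180 - 5*41) + (-186 - (329 - 1*(-1034)))) = 3008/((-180 - 205) + (-186 - (329 + 1034))) = 3008/(-385 + (-186 - 1*1363)) = 3008/(-385 + (-186 - 1363)) = 3008/(-385 - 1549) = 3008/(-1934) = 3008*(-1/1934) = -1504/967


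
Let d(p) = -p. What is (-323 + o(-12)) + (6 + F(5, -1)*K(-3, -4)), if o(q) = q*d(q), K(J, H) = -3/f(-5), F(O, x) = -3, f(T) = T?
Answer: -2314/5 ≈ -462.80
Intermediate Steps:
K(J, H) = ⅗ (K(J, H) = -3/(-5) = -3*(-⅕) = ⅗)
o(q) = -q² (o(q) = q*(-q) = -q²)
(-323 + o(-12)) + (6 + F(5, -1)*K(-3, -4)) = (-323 - 1*(-12)²) + (6 - 3*⅗) = (-323 - 1*144) + (6 - 9/5) = (-323 - 144) + 21/5 = -467 + 21/5 = -2314/5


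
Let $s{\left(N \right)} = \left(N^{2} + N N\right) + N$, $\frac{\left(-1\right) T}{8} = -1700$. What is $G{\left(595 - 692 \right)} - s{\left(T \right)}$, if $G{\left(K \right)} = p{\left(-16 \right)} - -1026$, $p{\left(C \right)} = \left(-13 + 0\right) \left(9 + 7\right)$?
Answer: $-369932782$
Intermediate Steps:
$p{\left(C \right)} = -208$ ($p{\left(C \right)} = \left(-13\right) 16 = -208$)
$T = 13600$ ($T = \left(-8\right) \left(-1700\right) = 13600$)
$G{\left(K \right)} = 818$ ($G{\left(K \right)} = -208 - -1026 = -208 + 1026 = 818$)
$s{\left(N \right)} = N + 2 N^{2}$ ($s{\left(N \right)} = \left(N^{2} + N^{2}\right) + N = 2 N^{2} + N = N + 2 N^{2}$)
$G{\left(595 - 692 \right)} - s{\left(T \right)} = 818 - 13600 \left(1 + 2 \cdot 13600\right) = 818 - 13600 \left(1 + 27200\right) = 818 - 13600 \cdot 27201 = 818 - 369933600 = -369932782$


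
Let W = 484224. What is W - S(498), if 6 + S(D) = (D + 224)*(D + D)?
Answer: -234882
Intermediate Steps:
S(D) = -6 + 2*D*(224 + D) (S(D) = -6 + (D + 224)*(D + D) = -6 + (224 + D)*(2*D) = -6 + 2*D*(224 + D))
W - S(498) = 484224 - (-6 + 2*498² + 448*498) = 484224 - (-6 + 2*248004 + 223104) = 484224 - (-6 + 496008 + 223104) = 484224 - 1*719106 = 484224 - 719106 = -234882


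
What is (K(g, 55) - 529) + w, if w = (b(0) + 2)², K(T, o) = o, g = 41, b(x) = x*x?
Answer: -470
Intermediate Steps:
b(x) = x²
w = 4 (w = (0² + 2)² = (0 + 2)² = 2² = 4)
(K(g, 55) - 529) + w = (55 - 529) + 4 = -474 + 4 = -470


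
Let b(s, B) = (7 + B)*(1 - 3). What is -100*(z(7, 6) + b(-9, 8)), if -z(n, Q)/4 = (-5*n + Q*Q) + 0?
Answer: 3400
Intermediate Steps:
z(n, Q) = -4*Q**2 + 20*n (z(n, Q) = -4*((-5*n + Q*Q) + 0) = -4*((-5*n + Q**2) + 0) = -4*((Q**2 - 5*n) + 0) = -4*(Q**2 - 5*n) = -4*Q**2 + 20*n)
b(s, B) = -14 - 2*B (b(s, B) = (7 + B)*(-2) = -14 - 2*B)
-100*(z(7, 6) + b(-9, 8)) = -100*((-4*6**2 + 20*7) + (-14 - 2*8)) = -100*((-4*36 + 140) + (-14 - 16)) = -100*((-144 + 140) - 30) = -100*(-4 - 30) = -100*(-34) = 3400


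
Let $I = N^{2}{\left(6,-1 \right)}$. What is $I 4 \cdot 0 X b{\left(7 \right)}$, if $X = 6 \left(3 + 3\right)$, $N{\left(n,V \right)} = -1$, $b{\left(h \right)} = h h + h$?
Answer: $0$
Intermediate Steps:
$b{\left(h \right)} = h + h^{2}$ ($b{\left(h \right)} = h^{2} + h = h + h^{2}$)
$I = 1$ ($I = \left(-1\right)^{2} = 1$)
$X = 36$ ($X = 6 \cdot 6 = 36$)
$I 4 \cdot 0 X b{\left(7 \right)} = 1 \cdot 4 \cdot 0 \cdot 36 \cdot 7 \left(1 + 7\right) = 1 \cdot 0 \cdot 36 \cdot 7 \cdot 8 = 1 \cdot 0 \cdot 56 = 0 \cdot 56 = 0$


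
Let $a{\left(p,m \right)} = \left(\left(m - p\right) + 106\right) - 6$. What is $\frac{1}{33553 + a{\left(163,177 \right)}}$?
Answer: $\frac{1}{33667} \approx 2.9703 \cdot 10^{-5}$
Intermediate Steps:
$a{\left(p,m \right)} = 100 + m - p$ ($a{\left(p,m \right)} = \left(106 + m - p\right) - 6 = 100 + m - p$)
$\frac{1}{33553 + a{\left(163,177 \right)}} = \frac{1}{33553 + \left(100 + 177 - 163\right)} = \frac{1}{33553 + 114} = \frac{1}{33667}$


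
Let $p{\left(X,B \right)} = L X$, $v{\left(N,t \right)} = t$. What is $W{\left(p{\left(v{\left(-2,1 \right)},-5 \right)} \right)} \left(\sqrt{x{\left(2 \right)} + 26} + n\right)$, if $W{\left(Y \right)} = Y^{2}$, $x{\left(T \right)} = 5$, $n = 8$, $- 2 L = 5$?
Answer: $50 + \frac{25 \sqrt{31}}{4} \approx 84.799$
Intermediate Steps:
$L = - \frac{5}{2}$ ($L = \left(- \frac{1}{2}\right) 5 = - \frac{5}{2} \approx -2.5$)
$p{\left(X,B \right)} = - \frac{5 X}{2}$
$W{\left(p{\left(v{\left(-2,1 \right)},-5 \right)} \right)} \left(\sqrt{x{\left(2 \right)} + 26} + n\right) = \left(\left(- \frac{5}{2}\right) 1\right)^{2} \left(\sqrt{5 + 26} + 8\right) = \left(- \frac{5}{2}\right)^{2} \left(\sqrt{31} + 8\right) = \frac{25 \left(8 + \sqrt{31}\right)}{4} = 50 + \frac{25 \sqrt{31}}{4}$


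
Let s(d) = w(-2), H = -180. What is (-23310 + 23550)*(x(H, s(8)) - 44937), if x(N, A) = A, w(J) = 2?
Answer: -10784400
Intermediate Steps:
s(d) = 2
(-23310 + 23550)*(x(H, s(8)) - 44937) = (-23310 + 23550)*(2 - 44937) = 240*(-44935) = -10784400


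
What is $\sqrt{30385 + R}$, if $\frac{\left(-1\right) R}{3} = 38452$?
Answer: $i \sqrt{84971} \approx 291.5 i$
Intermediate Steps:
$R = -115356$ ($R = \left(-3\right) 38452 = -115356$)
$\sqrt{30385 + R} = \sqrt{30385 - 115356} = \sqrt{-84971} = i \sqrt{84971}$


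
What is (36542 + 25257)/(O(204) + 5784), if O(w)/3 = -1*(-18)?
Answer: 61799/5838 ≈ 10.586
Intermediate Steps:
O(w) = 54 (O(w) = 3*(-1*(-18)) = 3*18 = 54)
(36542 + 25257)/(O(204) + 5784) = (36542 + 25257)/(54 + 5784) = 61799/5838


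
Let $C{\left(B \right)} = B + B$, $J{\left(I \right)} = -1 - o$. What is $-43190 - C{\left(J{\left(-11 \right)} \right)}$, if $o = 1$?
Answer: $-43186$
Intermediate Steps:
$J{\left(I \right)} = -2$ ($J{\left(I \right)} = -1 - 1 = -2$)
$C{\left(B \right)} = 2 B$
$-43190 - C{\left(J{\left(-11 \right)} \right)} = -43190 - 2 \left(-2\right) = -43190 - -4 = -43190 + 4 = -43186$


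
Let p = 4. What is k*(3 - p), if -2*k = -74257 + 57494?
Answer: -16763/2 ≈ -8381.5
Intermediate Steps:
k = 16763/2 (k = -(-74257 + 57494)/2 = -1/2*(-16763) = 16763/2 ≈ 8381.5)
k*(3 - p) = 16763*(3 - 1*4)/2 = 16763*(3 - 4)/2 = (16763/2)*(-1) = -16763/2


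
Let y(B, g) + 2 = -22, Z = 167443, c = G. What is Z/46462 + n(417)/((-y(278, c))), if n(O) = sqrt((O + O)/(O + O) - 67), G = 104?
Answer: 167443/46462 + I*sqrt(66)/24 ≈ 3.6039 + 0.3385*I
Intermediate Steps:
c = 104
y(B, g) = -24 (y(B, g) = -2 - 22 = -24)
n(O) = I*sqrt(66) (n(O) = sqrt((2*O)/((2*O)) - 67) = sqrt((2*O)*(1/(2*O)) - 67) = sqrt(1 - 67) = sqrt(-66) = I*sqrt(66))
Z/46462 + n(417)/((-y(278, c))) = 167443/46462 + (I*sqrt(66))/((-1*(-24))) = 167443*(1/46462) + (I*sqrt(66))/24 = 167443/46462 + (I*sqrt(66))*(1/24) = 167443/46462 + I*sqrt(66)/24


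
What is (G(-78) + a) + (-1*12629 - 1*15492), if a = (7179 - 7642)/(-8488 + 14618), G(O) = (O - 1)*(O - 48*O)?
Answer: -1947716013/6130 ≈ -3.1774e+5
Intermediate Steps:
G(O) = -47*O*(-1 + O) (G(O) = (-1 + O)*(-47*O) = -47*O*(-1 + O))
a = -463/6130 ≈ -0.075530
(G(-78) + a) + (-1*12629 - 1*15492) = (47*(-78)*(1 - 1*(-78)) - 463/6130) + (-1*12629 - 1*15492) = (47*(-78)*(1 + 78) - 463/6130) + (-12629 - 15492) = (47*(-78)*79 - 463/6130) - 28121 = (-289614 - 463/6130) - 28121 = -1775334283/6130 - 28121 = -1947716013/6130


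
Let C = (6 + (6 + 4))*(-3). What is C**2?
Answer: 2304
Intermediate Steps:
C = -48 (C = (6 + 10)*(-3) = 16*(-3) = -48)
C**2 = (-48)**2 = 2304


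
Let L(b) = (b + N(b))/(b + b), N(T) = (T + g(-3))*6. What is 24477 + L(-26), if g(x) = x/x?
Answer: 318245/13 ≈ 24480.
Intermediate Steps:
g(x) = 1
N(T) = 6 + 6*T (N(T) = (T + 1)*6 = (1 + T)*6 = 6 + 6*T)
L(b) = (6 + 7*b)/(2*b) (L(b) = (b + (6 + 6*b))/(b + b) = (6 + 7*b)/((2*b)) = (6 + 7*b)*(1/(2*b)) = (6 + 7*b)/(2*b))
24477 + L(-26) = 24477 + (7/2 + 3/(-26)) = 24477 + (7/2 + 3*(-1/26)) = 24477 + (7/2 - 3/26) = 24477 + 44/13 = 318245/13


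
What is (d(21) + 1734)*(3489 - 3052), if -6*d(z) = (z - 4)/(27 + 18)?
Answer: 204587231/270 ≈ 7.5773e+5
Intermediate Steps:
d(z) = 2/135 - z/270 (d(z) = -(z - 4)/(6*(27 + 18)) = -(-4 + z)/(6*45) = -(-4/45 + z/45)/6 = 2/135 - z/270)
(d(21) + 1734)*(3489 - 3052) = ((2/135 - 1/270*21) + 1734)*(3489 - 3052) = ((2/135 - 7/90) + 1734)*437 = (-17/270 + 1734)*437 = (468163/270)*437 = 204587231/270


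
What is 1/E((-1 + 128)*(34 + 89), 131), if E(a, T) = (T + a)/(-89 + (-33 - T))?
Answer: -23/1432 ≈ -0.016061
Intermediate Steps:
E(a, T) = (T + a)/(-122 - T)
1/E((-1 + 128)*(34 + 89), 131) = 1/((-1*131 - (-1 + 128)*(34 + 89))/(122 + 131)) = 1/((-131 - 127*123)/253) = 1/((-131 - 1*15621)/253) = 1/((-131 - 15621)/253) = 1/((1/253)*(-15752)) = 1/(-1432/23) = -23/1432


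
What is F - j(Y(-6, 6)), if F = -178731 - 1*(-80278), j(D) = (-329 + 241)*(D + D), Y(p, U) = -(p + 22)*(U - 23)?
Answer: -50581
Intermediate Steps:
Y(p, U) = -(-23 + U)*(22 + p) (Y(p, U) = -(22 + p)*(-23 + U) = -(-23 + U)*(22 + p))
j(D) = -176*D
F = -98453 (F = -178731 + 80278 = -98453)
F - j(Y(-6, 6)) = -98453 - (-176)*(506 - 22*6 + 23*(-6) - 1*6*(-6)) = -98453 - (-176)*(506 - 132 - 138 + 36) = -98453 - (-176)*272 = -98453 - 1*(-47872) = -98453 + 47872 = -50581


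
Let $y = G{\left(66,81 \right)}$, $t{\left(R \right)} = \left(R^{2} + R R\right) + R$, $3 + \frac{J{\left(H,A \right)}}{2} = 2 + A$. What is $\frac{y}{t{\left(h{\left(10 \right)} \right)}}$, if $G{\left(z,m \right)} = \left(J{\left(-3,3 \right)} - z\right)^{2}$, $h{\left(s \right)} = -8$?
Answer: $\frac{961}{30} \approx 32.033$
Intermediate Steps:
$J{\left(H,A \right)} = -2 + 2 A$ ($J{\left(H,A \right)} = -6 + 2 \left(2 + A\right) = -6 + \left(4 + 2 A\right) = -2 + 2 A$)
$t{\left(R \right)} = R + 2 R^{2}$ ($t{\left(R \right)} = \left(R^{2} + R^{2}\right) + R = 2 R^{2} + R = R + 2 R^{2}$)
$G{\left(z,m \right)} = \left(4 - z\right)^{2}$ ($G{\left(z,m \right)} = \left(\left(-2 + 2 \cdot 3\right) - z\right)^{2} = \left(\left(-2 + 6\right) - z\right)^{2} = \left(4 - z\right)^{2}$)
$y = 3844$ ($y = \left(-4 + 66\right)^{2} = 62^{2} = 3844$)
$\frac{y}{t{\left(h{\left(10 \right)} \right)}} = \frac{3844}{\left(-8\right) \left(1 + 2 \left(-8\right)\right)} = \frac{3844}{\left(-8\right) \left(1 - 16\right)} = \frac{3844}{\left(-8\right) \left(-15\right)} = \frac{3844}{120} = 3844 \cdot \frac{1}{120} = \frac{961}{30}$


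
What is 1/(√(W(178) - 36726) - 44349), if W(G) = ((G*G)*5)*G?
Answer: -44349/1938671767 - √28162034/1938671767 ≈ -2.5613e-5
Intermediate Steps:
W(G) = 5*G³ (W(G) = (G²*5)*G = (5*G²)*G = 5*G³)
1/(√(W(178) - 36726) - 44349) = 1/(√(5*178³ - 36726) - 44349) = 1/(√(5*5639752 - 36726) - 44349) = 1/(√(28198760 - 36726) - 44349) = 1/(√28162034 - 44349) = 1/(-44349 + √28162034)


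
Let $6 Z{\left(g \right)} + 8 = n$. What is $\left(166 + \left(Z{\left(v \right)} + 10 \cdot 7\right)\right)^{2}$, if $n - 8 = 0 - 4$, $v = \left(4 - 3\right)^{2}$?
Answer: $\frac{498436}{9} \approx 55382.0$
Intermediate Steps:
$v = 1$ ($v = 1^{2} = 1$)
$n = 4$ ($n = 8 + \left(0 - 4\right) = 8 - 4 = 4$)
$Z{\left(g \right)} = - \frac{2}{3}$ ($Z{\left(g \right)} = - \frac{4}{3} + \frac{1}{6} \cdot 4 = - \frac{4}{3} + \frac{2}{3} = - \frac{2}{3}$)
$\left(166 + \left(Z{\left(v \right)} + 10 \cdot 7\right)\right)^{2} = \left(166 + \left(- \frac{2}{3} + 10 \cdot 7\right)\right)^{2} = \left(166 + \left(- \frac{2}{3} + 70\right)\right)^{2} = \left(166 + \frac{208}{3}\right)^{2} = \left(\frac{706}{3}\right)^{2} = \frac{498436}{9}$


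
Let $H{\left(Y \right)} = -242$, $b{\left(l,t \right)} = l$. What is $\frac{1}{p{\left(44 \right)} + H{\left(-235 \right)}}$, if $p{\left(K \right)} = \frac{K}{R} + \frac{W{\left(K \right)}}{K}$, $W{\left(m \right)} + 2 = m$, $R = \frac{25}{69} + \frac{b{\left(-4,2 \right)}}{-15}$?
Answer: $- \frac{4774}{816791} \approx -0.0058448$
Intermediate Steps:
$R = \frac{217}{345}$ ($R = \frac{25}{69} - \frac{4}{-15} = 25 \cdot \frac{1}{69} - - \frac{4}{15} = \frac{25}{69} + \frac{4}{15} = \frac{217}{345} \approx 0.62899$)
$W{\left(m \right)} = -2 + m$
$p{\left(K \right)} = \frac{345 K}{217} + \frac{-2 + K}{K}$ ($p{\left(K \right)} = \frac{K}{\frac{217}{345}} + \frac{-2 + K}{K} = K \frac{345}{217} + \frac{-2 + K}{K} = \frac{345 K}{217} + \frac{-2 + K}{K}$)
$\frac{1}{p{\left(44 \right)} + H{\left(-235 \right)}} = \frac{1}{\left(1 - \frac{2}{44} + \frac{345}{217} \cdot 44\right) - 242} = \frac{1}{\left(1 - \frac{1}{22} + \frac{15180}{217}\right) - 242} = \frac{1}{\frac{338517}{4774} - 242} = \frac{1}{- \frac{816791}{4774}} = - \frac{4774}{816791}$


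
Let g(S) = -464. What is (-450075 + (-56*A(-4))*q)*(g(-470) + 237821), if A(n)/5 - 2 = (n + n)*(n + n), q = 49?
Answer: -321759962415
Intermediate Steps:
A(n) = 10 + 20*n² (A(n) = 10 + 5*((n + n)*(n + n)) = 10 + 5*((2*n)*(2*n)) = 10 + 5*(4*n²) = 10 + 20*n²)
(-450075 + (-56*A(-4))*q)*(g(-470) + 237821) = (-450075 - 56*(10 + 20*(-4)²)*49)*(-464 + 237821) = (-450075 - 56*(10 + 20*16)*49)*237357 = (-450075 - 56*(10 + 320)*49)*237357 = (-450075 - 56*330*49)*237357 = (-450075 - 18480*49)*237357 = (-450075 - 905520)*237357 = -1355595*237357 = -321759962415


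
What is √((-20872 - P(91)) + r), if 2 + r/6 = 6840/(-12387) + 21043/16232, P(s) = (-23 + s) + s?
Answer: I*√5906488219195281031/16755482 ≈ 145.05*I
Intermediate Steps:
P(s) = -23 + 2*s
r = -252498807/33510964 (r = -12 + 6*(6840/(-12387) + 21043/16232) = -12 + 6*(6840*(-1/12387) + 21043*(1/16232)) = -12 + 6*(-2280/4129 + 21043/16232) = -12 + 6*(49877587/67021928) = -12 + 149632761/33510964 = -252498807/33510964 ≈ -7.5348)
√((-20872 - P(91)) + r) = √((-20872 - (-23 + 2*91)) - 252498807/33510964) = √((-20872 - (-23 + 182)) - 252498807/33510964) = √((-20872 - 1*159) - 252498807/33510964) = √((-20872 - 159) - 252498807/33510964) = √(-21031 - 252498807/33510964) = √(-705021582691/33510964) = I*√5906488219195281031/16755482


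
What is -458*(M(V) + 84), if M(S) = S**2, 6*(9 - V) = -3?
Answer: -159613/2 ≈ -79807.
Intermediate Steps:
V = 19/2 (V = 9 - 1/6*(-3) = 9 + 1/2 = 19/2 ≈ 9.5000)
-458*(M(V) + 84) = -458*((19/2)**2 + 84) = -458*(361/4 + 84) = -458*697/4 = -159613/2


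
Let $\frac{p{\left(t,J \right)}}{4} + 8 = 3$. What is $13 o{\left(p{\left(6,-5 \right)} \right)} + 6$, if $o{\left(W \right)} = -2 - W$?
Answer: $240$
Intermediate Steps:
$p{\left(t,J \right)} = -20$ ($p{\left(t,J \right)} = -32 + 4 \cdot 3 = -32 + 12 = -20$)
$13 o{\left(p{\left(6,-5 \right)} \right)} + 6 = 13 \left(-2 - -20\right) + 6 = 13 \left(-2 + 20\right) + 6 = 13 \cdot 18 + 6 = 234 + 6 = 240$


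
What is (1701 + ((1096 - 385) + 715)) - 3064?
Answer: 63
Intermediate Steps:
(1701 + ((1096 - 385) + 715)) - 3064 = (1701 + (711 + 715)) - 3064 = (1701 + 1426) - 3064 = 3127 - 3064 = 63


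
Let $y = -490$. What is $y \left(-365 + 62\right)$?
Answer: $148470$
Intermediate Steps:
$y \left(-365 + 62\right) = - 490 \left(-365 + 62\right) = \left(-490\right) \left(-303\right) = 148470$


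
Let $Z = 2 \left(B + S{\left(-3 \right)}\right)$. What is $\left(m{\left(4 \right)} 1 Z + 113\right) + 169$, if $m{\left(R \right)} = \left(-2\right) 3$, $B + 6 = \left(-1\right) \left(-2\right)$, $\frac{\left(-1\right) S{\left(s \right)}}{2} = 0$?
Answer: $330$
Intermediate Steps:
$S{\left(s \right)} = 0$ ($S{\left(s \right)} = \left(-2\right) 0 = 0$)
$B = -4$ ($B = -6 - -2 = -6 + 2 = -4$)
$m{\left(R \right)} = -6$
$Z = -8$ ($Z = 2 \left(-4 + 0\right) = 2 \left(-4\right) = -8$)
$\left(m{\left(4 \right)} 1 Z + 113\right) + 169 = \left(\left(-6\right) 1 \left(-8\right) + 113\right) + 169 = \left(\left(-6\right) \left(-8\right) + 113\right) + 169 = \left(48 + 113\right) + 169 = 161 + 169 = 330$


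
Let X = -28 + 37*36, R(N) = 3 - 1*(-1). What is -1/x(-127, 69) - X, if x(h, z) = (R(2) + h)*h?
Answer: -20369785/15621 ≈ -1304.0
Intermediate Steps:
R(N) = 4 (R(N) = 3 + 1 = 4)
x(h, z) = h*(4 + h) (x(h, z) = (4 + h)*h = h*(4 + h))
X = 1304 (X = -28 + 1332 = 1304)
-1/x(-127, 69) - X = -1/((-127*(4 - 127))) - 1*1304 = -1/((-127*(-123))) - 1304 = -1/15621 - 1304 = -20369785/15621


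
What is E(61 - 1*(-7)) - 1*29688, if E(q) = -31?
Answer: -29719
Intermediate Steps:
E(61 - 1*(-7)) - 1*29688 = -31 - 1*29688 = -31 - 29688 = -29719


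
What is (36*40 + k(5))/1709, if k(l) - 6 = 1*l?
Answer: 1451/1709 ≈ 0.84903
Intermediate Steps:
k(l) = 6 + l (k(l) = 6 + 1*l = 6 + l)
(36*40 + k(5))/1709 = (36*40 + (6 + 5))/1709 = (1440 + 11)*(1/1709) = 1451*(1/1709) = 1451/1709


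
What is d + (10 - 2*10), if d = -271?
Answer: -281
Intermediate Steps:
d + (10 - 2*10) = -271 + (10 - 2*10) = -271 + (10 - 20) = -271 - 10 = -281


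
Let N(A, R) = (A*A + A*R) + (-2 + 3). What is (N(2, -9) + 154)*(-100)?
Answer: -14100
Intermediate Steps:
N(A, R) = 1 + A² + A*R (N(A, R) = (A² + A*R) + 1 = 1 + A² + A*R)
(N(2, -9) + 154)*(-100) = ((1 + 2² + 2*(-9)) + 154)*(-100) = ((1 + 4 - 18) + 154)*(-100) = (-13 + 154)*(-100) = 141*(-100) = -14100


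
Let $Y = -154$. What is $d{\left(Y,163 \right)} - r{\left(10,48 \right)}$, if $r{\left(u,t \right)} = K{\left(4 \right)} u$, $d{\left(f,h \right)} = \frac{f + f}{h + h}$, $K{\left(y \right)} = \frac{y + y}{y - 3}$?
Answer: $- \frac{13194}{163} \approx -80.945$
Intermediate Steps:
$K{\left(y \right)} = \frac{2 y}{-3 + y}$
$d{\left(f,h \right)} = \frac{f}{h}$ ($d{\left(f,h \right)} = \frac{2 f}{2 h} = 2 f \frac{1}{2 h} = \frac{f}{h}$)
$r{\left(u,t \right)} = 8 u$ ($r{\left(u,t \right)} = 2 \cdot 4 \frac{1}{-3 + 4} u = 2 \cdot 4 \cdot 1^{-1} u = 2 \cdot 4 \cdot 1 u = 8 u$)
$d{\left(Y,163 \right)} - r{\left(10,48 \right)} = - \frac{154}{163} - 8 \cdot 10 = \left(-154\right) \frac{1}{163} - 80 = - \frac{154}{163} - 80 = - \frac{13194}{163}$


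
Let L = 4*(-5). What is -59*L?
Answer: 1180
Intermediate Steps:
L = -20
-59*L = -59*(-20) = 1180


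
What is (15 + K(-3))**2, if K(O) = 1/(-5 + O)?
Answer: 14161/64 ≈ 221.27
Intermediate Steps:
(15 + K(-3))**2 = (15 + 1/(-5 - 3))**2 = (15 + 1/(-8))**2 = (15 - 1/8)**2 = (119/8)**2 = 14161/64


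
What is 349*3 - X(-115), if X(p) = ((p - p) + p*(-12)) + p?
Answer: -218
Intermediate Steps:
X(p) = -11*p (X(p) = (0 - 12*p) + p = -12*p + p = -11*p)
349*3 - X(-115) = 349*3 - (-11)*(-115) = 1047 - 1*1265 = 1047 - 1265 = -218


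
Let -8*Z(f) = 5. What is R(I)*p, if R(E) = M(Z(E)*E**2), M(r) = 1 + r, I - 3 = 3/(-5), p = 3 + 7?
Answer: -26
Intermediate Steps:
Z(f) = -5/8 (Z(f) = -1/8*5 = -5/8)
p = 10
I = 12/5 (I = 3 + 3/(-5) = 3 + 3*(-1/5) = 3 - 3/5 = 12/5 ≈ 2.4000)
R(E) = 1 - 5*E**2/8
R(I)*p = (1 - 5*(12/5)**2/8)*10 = (1 - 5/8*144/25)*10 = (1 - 18/5)*10 = -13/5*10 = -26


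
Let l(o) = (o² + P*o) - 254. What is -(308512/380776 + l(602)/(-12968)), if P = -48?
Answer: 7680896343/308618948 ≈ 24.888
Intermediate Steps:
l(o) = -254 + o² - 48*o (l(o) = (o² - 48*o) - 254 = -254 + o² - 48*o)
-(308512/380776 + l(602)/(-12968)) = -(308512/380776 + (-254 + 602² - 48*602)/(-12968)) = -(308512*(1/380776) + (-254 + 362404 - 28896)*(-1/12968)) = -(38564/47597 + 333254*(-1/12968)) = -(38564/47597 - 166627/6484) = -1*(-7680896343/308618948) = 7680896343/308618948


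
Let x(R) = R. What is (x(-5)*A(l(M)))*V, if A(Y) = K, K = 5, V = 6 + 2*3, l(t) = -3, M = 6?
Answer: -300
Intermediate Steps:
V = 12 (V = 6 + 6 = 12)
A(Y) = 5
(x(-5)*A(l(M)))*V = -5*5*12 = -25*12 = -300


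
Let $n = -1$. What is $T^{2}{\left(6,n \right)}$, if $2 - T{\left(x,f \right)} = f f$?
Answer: $1$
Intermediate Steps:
$T{\left(x,f \right)} = 2 - f^{2}$ ($T{\left(x,f \right)} = 2 - f f = 2 - f^{2}$)
$T^{2}{\left(6,n \right)} = \left(2 - \left(-1\right)^{2}\right)^{2} = \left(2 - 1\right)^{2} = 1^{2} = 1$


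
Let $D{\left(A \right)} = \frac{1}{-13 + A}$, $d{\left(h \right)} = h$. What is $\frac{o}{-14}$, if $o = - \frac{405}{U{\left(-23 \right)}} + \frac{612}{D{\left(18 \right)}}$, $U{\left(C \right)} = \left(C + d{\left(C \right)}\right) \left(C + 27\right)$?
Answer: $- \frac{563445}{2576} \approx -218.73$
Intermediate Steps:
$U{\left(C \right)} = 2 C \left(27 + C\right)$ ($U{\left(C \right)} = \left(C + C\right) \left(C + 27\right) = 2 C \left(27 + C\right)$)
$o = \frac{563445}{184}$ ($o = - \frac{405}{2 \left(-23\right) \left(27 - 23\right)} + \frac{612}{\frac{1}{-13 + 18}} = - \frac{405}{2 \left(-23\right) 4} + \frac{612}{\frac{1}{5}} = - \frac{405}{-184} + 612 \frac{1}{\frac{1}{5}} = \left(-405\right) \left(- \frac{1}{184}\right) + 612 \cdot 5 = \frac{405}{184} + 3060 = \frac{563445}{184} \approx 3062.2$)
$\frac{o}{-14} = \frac{1}{-14} \cdot \frac{563445}{184} = \left(- \frac{1}{14}\right) \frac{563445}{184} = - \frac{563445}{2576}$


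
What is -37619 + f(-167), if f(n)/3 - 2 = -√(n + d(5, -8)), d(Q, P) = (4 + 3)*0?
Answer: -37613 - 3*I*√167 ≈ -37613.0 - 38.769*I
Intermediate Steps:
d(Q, P) = 0 (d(Q, P) = 7*0 = 0)
f(n) = 6 - 3*√n (f(n) = 6 + 3*(-√(n + 0)) = 6 + 3*(-√n) = 6 - 3*√n)
-37619 + f(-167) = -37619 + (6 - 3*I*√167) = -37613 - 3*I*√167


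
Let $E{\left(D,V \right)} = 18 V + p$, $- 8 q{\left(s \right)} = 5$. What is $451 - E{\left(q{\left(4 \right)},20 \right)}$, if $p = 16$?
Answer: $75$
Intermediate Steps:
$q{\left(s \right)} = - \frac{5}{8}$ ($q{\left(s \right)} = \left(- \frac{1}{8}\right) 5 = - \frac{5}{8}$)
$E{\left(D,V \right)} = 16 + 18 V$ ($E{\left(D,V \right)} = 18 V + 16 = 16 + 18 V$)
$451 - E{\left(q{\left(4 \right)},20 \right)} = 451 - \left(16 + 18 \cdot 20\right) = 451 - \left(16 + 360\right) = 451 - 376 = 75$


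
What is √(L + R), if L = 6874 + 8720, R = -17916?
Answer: 3*I*√258 ≈ 48.187*I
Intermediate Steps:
L = 15594
√(L + R) = √(15594 - 17916) = √(-2322) = 3*I*√258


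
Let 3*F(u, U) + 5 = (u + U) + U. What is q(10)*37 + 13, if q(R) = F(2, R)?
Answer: 668/3 ≈ 222.67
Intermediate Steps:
F(u, U) = -5/3 + u/3 + 2*U/3 (F(u, U) = -5/3 + ((u + U) + U)/3 = -5/3 + ((U + u) + U)/3 = -5/3 + (u + 2*U)/3 = -5/3 + (u/3 + 2*U/3) = -5/3 + u/3 + 2*U/3)
q(R) = -1 + 2*R/3 (q(R) = -5/3 + (⅓)*2 + 2*R/3 = -5/3 + ⅔ + 2*R/3 = -1 + 2*R/3)
q(10)*37 + 13 = (-1 + (⅔)*10)*37 + 13 = (-1 + 20/3)*37 + 13 = (17/3)*37 + 13 = 629/3 + 13 = 668/3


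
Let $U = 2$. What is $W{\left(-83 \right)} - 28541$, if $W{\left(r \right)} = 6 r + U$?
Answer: $-29037$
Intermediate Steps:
$W{\left(r \right)} = 2 + 6 r$ ($W{\left(r \right)} = 6 r + 2 = 2 + 6 r$)
$W{\left(-83 \right)} - 28541 = \left(2 + 6 \left(-83\right)\right) - 28541 = \left(2 - 498\right) - 28541 = -496 - 28541 = -29037$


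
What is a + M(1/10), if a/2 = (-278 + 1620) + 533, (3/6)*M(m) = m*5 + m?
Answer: 18756/5 ≈ 3751.2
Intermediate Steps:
M(m) = 12*m (M(m) = 2*(m*5 + m) = 2*(5*m + m) = 2*(6*m) = 12*m)
a = 3750 (a = 2*((-278 + 1620) + 533) = 2*(1342 + 533) = 2*1875 = 3750)
a + M(1/10) = 3750 + 12/10 = 3750 + 12*(⅒) = 3750 + 6/5 = 18756/5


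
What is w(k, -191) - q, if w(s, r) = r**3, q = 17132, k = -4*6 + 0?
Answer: -6985003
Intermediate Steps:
k = -24 (k = -24 + 0 = -24)
w(k, -191) - q = (-191)**3 - 1*17132 = -6967871 - 17132 = -6985003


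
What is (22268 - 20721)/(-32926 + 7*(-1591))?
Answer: -1547/44063 ≈ -0.035109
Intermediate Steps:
(22268 - 20721)/(-32926 + 7*(-1591)) = 1547/(-32926 - 11137) = 1547/(-44063) = 1547*(-1/44063) = -1547/44063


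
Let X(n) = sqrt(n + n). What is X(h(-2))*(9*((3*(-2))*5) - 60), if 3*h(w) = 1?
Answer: -110*sqrt(6) ≈ -269.44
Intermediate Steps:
h(w) = 1/3 (h(w) = (1/3)*1 = 1/3)
X(n) = sqrt(2)*sqrt(n) (X(n) = sqrt(2*n) = sqrt(2)*sqrt(n))
X(h(-2))*(9*((3*(-2))*5) - 60) = (sqrt(2)*sqrt(1/3))*(9*((3*(-2))*5) - 60) = (sqrt(2)*(sqrt(3)/3))*(9*(-6*5) - 60) = (sqrt(6)/3)*(9*(-30) - 60) = (sqrt(6)/3)*(-270 - 60) = (sqrt(6)/3)*(-330) = -110*sqrt(6)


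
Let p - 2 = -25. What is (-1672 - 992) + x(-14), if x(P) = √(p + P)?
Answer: -2664 + I*√37 ≈ -2664.0 + 6.0828*I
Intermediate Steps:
p = -23 (p = 2 - 25 = -23)
x(P) = √(-23 + P)
(-1672 - 992) + x(-14) = (-1672 - 992) + √(-23 - 14) = -2664 + √(-37) = -2664 + I*√37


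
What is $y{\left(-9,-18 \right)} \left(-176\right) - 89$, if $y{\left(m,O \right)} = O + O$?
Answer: $6247$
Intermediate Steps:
$y{\left(m,O \right)} = 2 O$
$y{\left(-9,-18 \right)} \left(-176\right) - 89 = 2 \left(-18\right) \left(-176\right) - 89 = \left(-36\right) \left(-176\right) - 89 = 6336 - 89 = 6247$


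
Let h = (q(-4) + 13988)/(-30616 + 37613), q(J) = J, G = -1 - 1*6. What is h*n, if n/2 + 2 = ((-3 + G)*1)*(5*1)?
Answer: -1454336/6997 ≈ -207.85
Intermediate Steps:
G = -7 (G = -1 - 6 = -7)
h = 13984/6997 (h = (-4 + 13988)/(-30616 + 37613) = 13984/6997 ≈ 1.9986)
n = -104 (n = -4 + 2*(((-3 - 7)*1)*(5*1)) = -4 + 2*(-10*1*5) = -4 + 2*(-10*5) = -4 + 2*(-50) = -4 - 100 = -104)
h*n = (13984/6997)*(-104) = -1454336/6997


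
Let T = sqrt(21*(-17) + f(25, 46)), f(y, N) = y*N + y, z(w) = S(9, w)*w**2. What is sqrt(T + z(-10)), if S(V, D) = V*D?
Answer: sqrt(-9000 + sqrt(818)) ≈ 94.718*I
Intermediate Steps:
S(V, D) = D*V
z(w) = 9*w**3 (z(w) = (w*9)*w**2 = (9*w)*w**2 = 9*w**3)
f(y, N) = y + N*y (f(y, N) = N*y + y = y + N*y)
T = sqrt(818) (T = sqrt(21*(-17) + 25*(1 + 46)) = sqrt(-357 + 25*47) = sqrt(-357 + 1175) = sqrt(818) ≈ 28.601)
sqrt(T + z(-10)) = sqrt(sqrt(818) + 9*(-10)**3) = sqrt(sqrt(818) + 9*(-1000)) = sqrt(sqrt(818) - 9000) = sqrt(-9000 + sqrt(818))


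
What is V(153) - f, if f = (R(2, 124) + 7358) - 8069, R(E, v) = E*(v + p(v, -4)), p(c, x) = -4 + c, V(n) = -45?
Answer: 178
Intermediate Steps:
R(E, v) = E*(-4 + 2*v) (R(E, v) = E*(v + (-4 + v)) = E*(-4 + 2*v))
f = -223 (f = (2*2*(-2 + 124) + 7358) - 8069 = (2*2*122 + 7358) - 8069 = (488 + 7358) - 8069 = 7846 - 8069 = -223)
V(153) - f = -45 - 1*(-223) = -45 + 223 = 178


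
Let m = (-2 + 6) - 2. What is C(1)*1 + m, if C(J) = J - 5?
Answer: -2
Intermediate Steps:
m = 2 (m = 4 - 2 = 2)
C(J) = -5 + J
C(1)*1 + m = (-5 + 1)*1 + 2 = -4*1 + 2 = -4 + 2 = -2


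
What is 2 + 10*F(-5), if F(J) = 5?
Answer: 52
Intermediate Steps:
2 + 10*F(-5) = 2 + 10*5 = 2 + 50 = 52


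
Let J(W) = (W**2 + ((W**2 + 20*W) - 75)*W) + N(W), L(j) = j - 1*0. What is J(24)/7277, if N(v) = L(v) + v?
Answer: 1272/383 ≈ 3.3211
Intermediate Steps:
L(j) = j (L(j) = j + 0 = j)
N(v) = 2*v (N(v) = v + v = 2*v)
J(W) = W**2 + 2*W + W*(-75 + W**2 + 20*W) (J(W) = (W**2 + ((W**2 + 20*W) - 75)*W) + 2*W = (W**2 + (-75 + W**2 + 20*W)*W) + 2*W = (W**2 + W*(-75 + W**2 + 20*W)) + 2*W = W**2 + 2*W + W*(-75 + W**2 + 20*W))
J(24)/7277 = (24*(-73 + 24**2 + 21*24))/7277 = (24*(-73 + 576 + 504))*(1/7277) = (24*1007)*(1/7277) = 24168*(1/7277) = 1272/383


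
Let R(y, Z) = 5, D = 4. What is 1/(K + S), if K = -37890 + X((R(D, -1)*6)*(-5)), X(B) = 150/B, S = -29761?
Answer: -1/67652 ≈ -1.4782e-5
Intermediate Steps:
K = -37891 (K = -37890 + 150/(((5*6)*(-5))) = -37890 + 150/((30*(-5))) = -37890 + 150/(-150) = -37890 + 150*(-1/150) = -37890 - 1 = -37891)
1/(K + S) = 1/(-37891 - 29761) = 1/(-67652) = -1/67652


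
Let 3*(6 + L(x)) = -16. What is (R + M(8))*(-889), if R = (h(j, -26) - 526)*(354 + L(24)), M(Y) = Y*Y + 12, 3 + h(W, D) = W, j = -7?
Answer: 489643420/3 ≈ 1.6321e+8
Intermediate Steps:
L(x) = -34/3 (L(x) = -6 + (1/3)*(-16) = -6 - 16/3 = -34/3)
h(W, D) = -3 + W
M(Y) = 12 + Y**2 (M(Y) = Y**2 + 12 = 12 + Y**2)
R = -551008/3 (R = ((-3 - 7) - 526)*(354 - 34/3) = (-10 - 526)*(1028/3) = -536*1028/3 = -551008/3 ≈ -1.8367e+5)
(R + M(8))*(-889) = (-551008/3 + (12 + 8**2))*(-889) = (-551008/3 + (12 + 64))*(-889) = (-551008/3 + 76)*(-889) = -550780/3*(-889) = 489643420/3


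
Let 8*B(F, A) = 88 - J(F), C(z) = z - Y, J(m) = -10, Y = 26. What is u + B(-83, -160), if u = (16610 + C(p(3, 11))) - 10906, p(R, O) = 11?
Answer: 22805/4 ≈ 5701.3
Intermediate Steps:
C(z) = -26 + z (C(z) = z - 1*26 = z - 26 = -26 + z)
B(F, A) = 49/4 (B(F, A) = (88 - 1*(-10))/8 = (88 + 10)/8 = (⅛)*98 = 49/4)
u = 5689 (u = (16610 + (-26 + 11)) - 10906 = (16610 - 15) - 10906 = 16595 - 10906 = 5689)
u + B(-83, -160) = 5689 + 49/4 = 22805/4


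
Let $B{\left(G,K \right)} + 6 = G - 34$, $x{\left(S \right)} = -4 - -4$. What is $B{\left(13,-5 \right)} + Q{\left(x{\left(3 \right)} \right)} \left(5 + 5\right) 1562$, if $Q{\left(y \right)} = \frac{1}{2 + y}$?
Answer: $7783$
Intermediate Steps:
$x{\left(S \right)} = 0$ ($x{\left(S \right)} = -4 + 4 = 0$)
$B{\left(G,K \right)} = -40 + G$ ($B{\left(G,K \right)} = -6 + \left(G - 34\right) = -6 + \left(-34 + G\right) = -40 + G$)
$B{\left(13,-5 \right)} + Q{\left(x{\left(3 \right)} \right)} \left(5 + 5\right) 1562 = \left(-40 + 13\right) + \frac{5 + 5}{2 + 0} \cdot 1562 = -27 + \frac{1}{2} \cdot 10 \cdot 1562 = -27 + 5 \cdot 1562 = -27 + 7810 = 7783$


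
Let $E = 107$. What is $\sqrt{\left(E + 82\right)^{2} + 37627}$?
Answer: $2 \sqrt{18337} \approx 270.83$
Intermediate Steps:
$\sqrt{\left(E + 82\right)^{2} + 37627} = \sqrt{\left(107 + 82\right)^{2} + 37627} = \sqrt{189^{2} + 37627} = \sqrt{35721 + 37627} = \sqrt{73348} = 2 \sqrt{18337}$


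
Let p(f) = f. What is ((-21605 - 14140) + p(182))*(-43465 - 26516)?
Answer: 2488734303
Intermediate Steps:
((-21605 - 14140) + p(182))*(-43465 - 26516) = ((-21605 - 14140) + 182)*(-43465 - 26516) = (-35745 + 182)*(-69981) = -35563*(-69981) = 2488734303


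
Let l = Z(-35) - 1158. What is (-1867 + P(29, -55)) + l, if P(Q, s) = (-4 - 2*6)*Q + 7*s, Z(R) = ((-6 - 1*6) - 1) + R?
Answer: -3922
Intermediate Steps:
Z(R) = -13 + R (Z(R) = ((-6 - 6) - 1) + R = (-12 - 1) + R = -13 + R)
l = -1206 (l = (-13 - 35) - 1158 = -48 - 1158 = -1206)
P(Q, s) = -16*Q + 7*s (P(Q, s) = (-4 - 12)*Q + 7*s = -16*Q + 7*s)
(-1867 + P(29, -55)) + l = (-1867 + (-16*29 + 7*(-55))) - 1206 = (-1867 + (-464 - 385)) - 1206 = (-1867 - 849) - 1206 = -2716 - 1206 = -3922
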